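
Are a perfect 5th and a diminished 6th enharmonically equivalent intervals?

Yes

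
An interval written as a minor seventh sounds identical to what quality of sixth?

augmented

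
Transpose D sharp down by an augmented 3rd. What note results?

D down a major third is Bb, so the target letter is B.
From D#, an augmented third is 5 semitones down: Bb.

Bb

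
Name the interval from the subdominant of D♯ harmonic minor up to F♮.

The subdominant of D# harmonic minor is G#.
G# up to F: letters G→F make it a seventh; 9 semitones makes it diminished.

diminished seventh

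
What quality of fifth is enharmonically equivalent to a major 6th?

doubly augmented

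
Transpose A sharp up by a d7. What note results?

A seventh above A lands on the letter G.
A diminished seventh spans 9 semitones, so A# moves to pitch class 7. On the letter G that is G.

G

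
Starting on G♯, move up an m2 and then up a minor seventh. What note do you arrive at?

G

A minor second up from G# is A (letter A, 1 semitone up).
A minor seventh up from A is G (letter G, 10 semitones up).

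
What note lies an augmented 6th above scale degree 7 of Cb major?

G#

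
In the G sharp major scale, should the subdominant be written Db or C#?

C#

Each scale degree takes a distinct letter name. Degree 4 of a scale on G must use the letter C.
C# and Db are enharmonically the same pitch, but only C# uses the letter C, so it is the correct spelling here.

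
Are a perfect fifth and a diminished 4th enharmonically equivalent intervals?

No

A perfect fifth spans 7 semitones; a diminished fourth spans 4.
The spans differ, so they are not enharmonic equivalents.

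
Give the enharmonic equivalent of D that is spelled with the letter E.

Ebb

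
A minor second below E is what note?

E down a major second is D, so the target letter is D.
From E, a minor second is 1 semitone down: D#.

D#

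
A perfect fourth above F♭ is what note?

Bbb

A fourth above F lands on the letter B.
A perfect fourth spans 5 semitones, so Fb moves to pitch class 9. On the letter B that is Bbb.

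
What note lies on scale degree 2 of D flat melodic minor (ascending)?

Degree 2 takes the letter 1 step above D, which is E.
In melodic minor (ascending), degree 2 sits 2 semitones above the tonic. Db + 2 semitones is pitch class 3, spelled on E as Eb.

Eb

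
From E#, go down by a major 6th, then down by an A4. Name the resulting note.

D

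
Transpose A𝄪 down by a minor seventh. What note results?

A down a major seventh is Bb, so the target letter is B.
From A##, a minor seventh is 10 semitones down: B##.

B##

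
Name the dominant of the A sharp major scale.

The A# major scale runs A# B# C## D# E# F## G##.
Degree 5 is E#.

E#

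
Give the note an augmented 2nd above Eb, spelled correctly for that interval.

F#

E up a major second is F#, so the target letter is F.
From Eb, an augmented second is 3 semitones up: F#.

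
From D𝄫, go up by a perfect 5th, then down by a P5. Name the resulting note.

A perfect fifth up from Dbb is Abb (letter A, 7 semitones up).
A perfect fifth down from Abb is Dbb (letter D, 7 semitones down).

Dbb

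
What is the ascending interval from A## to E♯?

diminished fifth

The letter names run A→E, a span of 4 letter steps, so the interval is some kind of fifth.
A## to E# is 6 semitones. A perfect fifth is 7, so 6 makes it diminished.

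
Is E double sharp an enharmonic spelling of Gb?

Yes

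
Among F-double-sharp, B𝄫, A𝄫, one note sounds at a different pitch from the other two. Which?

In 12-tone equal temperament, enharmonic equivalents share a pitch class. F## is pitch class 7; Bbb is pitch class 9; Abb is pitch class 7.
F## and Abb share pitch class 7, while Bbb is pitch class 9.

Bbb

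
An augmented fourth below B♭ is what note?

Fb

A fourth below B lands on the letter F.
An augmented fourth spans 6 semitones, so Bb moves to pitch class 4. On the letter F that is Fb.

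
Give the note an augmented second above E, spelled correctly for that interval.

F##

E up a major second is F#, so the target letter is F.
From E, an augmented second is 3 semitones up: F##.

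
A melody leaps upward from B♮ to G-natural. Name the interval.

Counting letters B–C–D–E–F–G gives a sixth.
B→G = 8 semitones, 1 narrower than the major sixth (9), so minor.

minor sixth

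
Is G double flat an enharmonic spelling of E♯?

Gbb = pitch class 5 and E# = pitch class 5 — the same pitch class, so they are enharmonic equivalents.

Yes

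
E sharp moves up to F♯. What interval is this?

minor second

Counting letters E–F gives a second.
E#→F# = 1 semitone, 1 narrower than the major second (2), so minor.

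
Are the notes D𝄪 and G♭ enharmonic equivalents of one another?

D## is pitch class 4; Gb is pitch class 6.
The pitch classes differ (4 vs. 6), so they are not enharmonic equivalents.

No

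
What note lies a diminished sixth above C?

A sixth above C lands on the letter A.
A diminished sixth spans 7 semitones, so C moves to pitch class 7. On the letter A that is Abb.

Abb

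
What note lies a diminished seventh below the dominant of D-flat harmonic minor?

B

The dominant of Db harmonic minor is Ab.
A diminished seventh (9 semitones) below Ab lands on the letter B, giving B.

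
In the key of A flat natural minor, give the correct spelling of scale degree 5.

The Ab natural minor scale runs Ab Bb Cb Db Eb Fb Gb.
Degree 5 is Eb.

Eb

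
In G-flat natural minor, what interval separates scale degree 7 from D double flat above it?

minor sixth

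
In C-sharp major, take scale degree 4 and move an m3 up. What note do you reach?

A

Scale degree 4 of C# major is F#.
A minor third (3 semitones) above F# lands on the letter A, giving A.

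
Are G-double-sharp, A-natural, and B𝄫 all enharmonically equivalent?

Yes

G## = pitch class 9 and A = pitch class 9 and Bbb = pitch class 9 — the same pitch class, so they are enharmonic equivalents.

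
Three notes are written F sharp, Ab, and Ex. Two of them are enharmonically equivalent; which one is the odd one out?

In 12-tone equal temperament, enharmonic equivalents share a pitch class. F# is pitch class 6; Ab is pitch class 8; E## is pitch class 6.
F# and E## share pitch class 6, while Ab is pitch class 8.

Ab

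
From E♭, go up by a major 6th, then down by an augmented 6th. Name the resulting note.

Ebb

A major sixth up from Eb is C (letter C, 9 semitones up).
An augmented sixth down from C is Ebb (letter E, 10 semitones down).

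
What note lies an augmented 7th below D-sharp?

Eb

D down a major seventh is Eb, so the target letter is E.
From D#, an augmented seventh is 12 semitones down: Eb.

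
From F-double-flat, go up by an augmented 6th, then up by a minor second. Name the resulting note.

An augmented sixth up from Fbb is Db (letter D, 10 semitones up).
A minor second up from Db is Ebb (letter E, 1 semitone up).

Ebb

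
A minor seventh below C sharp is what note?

D#

C down a major seventh is Db, so the target letter is D.
From C#, a minor seventh is 10 semitones down: D#.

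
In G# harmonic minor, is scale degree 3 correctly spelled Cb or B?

Each scale degree takes a distinct letter name. Degree 3 of a scale on G must use the letter B.
B and Cb are enharmonically the same pitch, but only B uses the letter B, so it is the correct spelling here.

B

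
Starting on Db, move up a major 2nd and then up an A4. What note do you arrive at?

A major second up from Db is Eb (letter E, 2 semitones up).
An augmented fourth up from Eb is A (letter A, 6 semitones up).

A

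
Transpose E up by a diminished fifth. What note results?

Bb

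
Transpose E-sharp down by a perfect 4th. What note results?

A fourth below E lands on the letter B.
A perfect fourth spans 5 semitones, so E# moves to pitch class 0. On the letter B that is B#.

B#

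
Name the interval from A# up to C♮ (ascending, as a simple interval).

Counting letters A–B–C gives a third.
A#→C = 2 semitones, 2 narrower than the major third (4), so diminished.

diminished third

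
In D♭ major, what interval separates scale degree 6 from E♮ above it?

Scale degree 6 of Db major is Bb.
Bb up to E: letters B→E make it a fourth; 6 semitones makes it augmented.

augmented fourth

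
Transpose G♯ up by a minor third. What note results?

B

G up a major third is B, so the target letter is B.
From G#, a minor third is 3 semitones up: B.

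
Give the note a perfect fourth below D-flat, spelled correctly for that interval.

A fourth below D lands on the letter A.
A perfect fourth spans 5 semitones, so Db moves to pitch class 8. On the letter A that is Ab.

Ab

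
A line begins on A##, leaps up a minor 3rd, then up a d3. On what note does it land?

E

A minor third up from A## is C## (letter C, 3 semitones up).
A diminished third up from C## is E (letter E, 2 semitones up).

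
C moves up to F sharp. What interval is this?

Counting letters C–D–E–F gives a fourth.
C→F# = 6 semitones, 1 wider than the perfect fourth (5), so augmented.

augmented fourth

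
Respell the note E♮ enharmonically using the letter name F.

Plain F sits 1 semitone above E, so on the letter F the same pitch needs a flat: Fb.

Fb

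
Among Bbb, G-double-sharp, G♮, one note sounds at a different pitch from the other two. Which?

In 12-tone equal temperament, enharmonic equivalents share a pitch class. Bbb is pitch class 9; G## is pitch class 9; G is pitch class 7.
Bbb and G## share pitch class 9, while G is pitch class 7.

G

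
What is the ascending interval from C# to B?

The letter names run C→B, a span of 6 letter steps, so the interval is some kind of seventh.
C# to B is 10 semitones. A major seventh is 11, so 10 makes it minor.

minor seventh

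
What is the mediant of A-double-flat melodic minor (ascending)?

Cbb

Degree 3 takes the letter 2 steps above A, which is C.
In melodic minor (ascending), degree 3 sits 3 semitones above the tonic. Abb + 3 semitones is pitch class 10, spelled on C as Cbb.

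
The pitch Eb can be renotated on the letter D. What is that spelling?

Plain D sits 1 semitone below Eb, so on the letter D the same pitch needs a sharp: D#.

D#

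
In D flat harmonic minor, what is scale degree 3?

Fb

The Db harmonic minor scale runs Db Eb Fb Gb Ab Bbb C.
Degree 3 is Fb.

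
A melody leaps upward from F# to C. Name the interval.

The letter names run F→C, a span of 4 letter steps, so the interval is some kind of fifth.
F# to C is 6 semitones. A perfect fifth is 7, so 6 makes it diminished.

diminished fifth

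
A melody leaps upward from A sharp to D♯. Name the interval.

Counting letters A–B–C–D gives a fourth.
A#→D# = 5 semitones, exactly the perfect fourth.

perfect fourth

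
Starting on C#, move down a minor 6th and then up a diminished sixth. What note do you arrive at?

C

A minor sixth down from C# is E# (letter E, 8 semitones down).
A diminished sixth up from E# is C (letter C, 7 semitones up).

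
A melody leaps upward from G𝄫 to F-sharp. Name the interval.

doubly augmented seventh

Counting letters G–A–B–C–D–E–F gives a seventh.
Gbb→F# = 13 semitones, 2 wider than the major seventh (11), so doubly augmented.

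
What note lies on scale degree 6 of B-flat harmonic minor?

Gb

The Bb harmonic minor scale runs Bb C Db Eb F Gb A.
Degree 6 is Gb.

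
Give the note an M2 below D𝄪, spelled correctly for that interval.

C##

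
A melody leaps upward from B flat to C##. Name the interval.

doubly augmented second

The letter names run B→C, a span of 1 letter step, so the interval is some kind of second.
Bb to C## is 4 semitones. A major second is 2, so 4 makes it doubly augmented.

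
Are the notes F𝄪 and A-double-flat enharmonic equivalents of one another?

Yes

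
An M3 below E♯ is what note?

C#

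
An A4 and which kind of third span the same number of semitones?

An augmented fourth spans 6 semitones.
A third spanning 6 semitones is doubly augmented (the major third is 4).

doubly augmented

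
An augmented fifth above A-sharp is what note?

E##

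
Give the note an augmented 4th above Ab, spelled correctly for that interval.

D

A fourth above A lands on the letter D.
An augmented fourth spans 6 semitones, so Ab moves to pitch class 2. On the letter D that is D.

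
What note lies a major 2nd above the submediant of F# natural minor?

The submediant of F# natural minor is D.
A major second (2 semitones) above D lands on the letter E, giving E.

E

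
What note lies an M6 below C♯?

E

C down a major sixth is Eb, so the target letter is E.
From C#, a major sixth is 9 semitones down: E.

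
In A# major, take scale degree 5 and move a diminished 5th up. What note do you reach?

B

Scale degree 5 of A# major is E#.
A diminished fifth (6 semitones) above E# lands on the letter B, giving B.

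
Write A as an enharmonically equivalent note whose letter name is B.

Plain B sits 2 semitones above A, so on the letter B the same pitch needs a double flat: Bbb.

Bbb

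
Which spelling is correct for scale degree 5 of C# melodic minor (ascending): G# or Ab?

G#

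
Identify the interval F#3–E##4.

augmented seventh

Counting letters F–G–A–B–C–D–E gives a seventh.
F#→E## = 12 semitones, 1 wider than the major seventh (11), so augmented.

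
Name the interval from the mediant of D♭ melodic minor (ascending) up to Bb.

The mediant of Db melodic minor (ascending) is Fb.
Fb up to Bb: letters F→B make it a fourth; 6 semitones makes it augmented.

augmented fourth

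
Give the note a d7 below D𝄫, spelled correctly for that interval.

Eb

D down a major seventh is Eb, so the target letter is E.
From Dbb, a diminished seventh is 9 semitones down: Eb.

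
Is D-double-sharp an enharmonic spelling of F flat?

D## = pitch class 4 and Fb = pitch class 4 — the same pitch class, so they are enharmonic equivalents.

Yes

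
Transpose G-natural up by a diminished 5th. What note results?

Db

G up a perfect fifth is D, so the target letter is D.
From G, a diminished fifth is 6 semitones up: Db.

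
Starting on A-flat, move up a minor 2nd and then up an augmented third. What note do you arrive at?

A minor second up from Ab is Bbb (letter B, 1 semitone up).
An augmented third up from Bbb is D (letter D, 5 semitones up).

D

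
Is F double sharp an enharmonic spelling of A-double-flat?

Yes

F## = pitch class 7 and Abb = pitch class 7 — the same pitch class, so they are enharmonic equivalents.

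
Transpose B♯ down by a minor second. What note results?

A second below B lands on the letter A.
A minor second spans 1 semitone, so B# moves to pitch class 11. On the letter A that is A##.

A##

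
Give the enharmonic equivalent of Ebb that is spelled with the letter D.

Ebb is pitch class 2. The letter D alone is pitch class 2.
Pitch class 2 on D needs no accidental: D.

D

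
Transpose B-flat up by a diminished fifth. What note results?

A fifth above B lands on the letter F.
A diminished fifth spans 6 semitones, so Bb moves to pitch class 4. On the letter F that is Fb.

Fb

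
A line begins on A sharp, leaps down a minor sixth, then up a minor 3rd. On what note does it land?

E#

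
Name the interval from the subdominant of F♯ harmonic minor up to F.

The subdominant of F# harmonic minor is B.
B up to F: letters B→F make it a fifth; 6 semitones makes it diminished.

diminished fifth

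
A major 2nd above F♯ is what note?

G#

F up a major second is G, so the target letter is G.
From F#, a major second is 2 semitones up: G#.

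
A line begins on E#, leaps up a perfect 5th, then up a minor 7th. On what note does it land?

A perfect fifth up from E# is B# (letter B, 7 semitones up).
A minor seventh up from B# is A# (letter A, 10 semitones up).

A#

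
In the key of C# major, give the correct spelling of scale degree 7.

B#

The C# major scale runs C# D# E# F# G# A# B#.
Degree 7 is B#.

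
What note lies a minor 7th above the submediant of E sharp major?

The submediant of E# major is C##.
A minor seventh (10 semitones) above C## lands on the letter B, giving B#.

B#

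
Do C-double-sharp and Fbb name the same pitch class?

No

Two spellings are enharmonically equivalent only if they share a pitch class.
Here C## → 2, Fbb → 3; 2 ≠ 3, so they are not.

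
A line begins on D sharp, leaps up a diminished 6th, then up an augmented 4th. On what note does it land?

A diminished sixth up from D# is Bb (letter B, 7 semitones up).
An augmented fourth up from Bb is E (letter E, 6 semitones up).

E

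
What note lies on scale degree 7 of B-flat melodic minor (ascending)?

A

The Bb melodic minor (ascending) scale runs Bb C Db Eb F G A.
Degree 7 is A.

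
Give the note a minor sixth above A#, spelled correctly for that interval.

A up a major sixth is F#, so the target letter is F.
From A#, a minor sixth is 8 semitones up: F#.

F#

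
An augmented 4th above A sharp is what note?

A up a perfect fourth is D, so the target letter is D.
From A#, an augmented fourth is 6 semitones up: D##.

D##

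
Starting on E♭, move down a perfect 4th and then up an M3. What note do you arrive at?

A perfect fourth down from Eb is Bb (letter B, 5 semitones down).
A major third up from Bb is D (letter D, 4 semitones up).

D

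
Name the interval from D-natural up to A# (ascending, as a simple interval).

augmented fifth

The letter names run D→A, a span of 4 letter steps, so the interval is some kind of fifth.
D to A# is 8 semitones. A perfect fifth is 7, so 8 makes it augmented.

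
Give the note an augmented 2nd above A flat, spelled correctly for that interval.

B

A up a major second is B, so the target letter is B.
From Ab, an augmented second is 3 semitones up: B.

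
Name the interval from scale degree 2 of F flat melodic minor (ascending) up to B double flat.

Scale degree 2 of Fb melodic minor (ascending) is Gb.
Gb up to Bbb: letters G→B make it a third; 3 semitones makes it minor.

minor third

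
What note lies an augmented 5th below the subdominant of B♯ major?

The subdominant of B# major is E#.
An augmented fifth (8 semitones) below E# lands on the letter A, giving A.

A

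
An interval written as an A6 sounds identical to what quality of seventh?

minor

An augmented sixth spans 10 semitones.
A seventh spanning 10 semitones is minor (the major seventh is 11).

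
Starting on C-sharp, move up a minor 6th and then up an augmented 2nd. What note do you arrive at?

A minor sixth up from C# is A (letter A, 8 semitones up).
An augmented second up from A is B# (letter B, 3 semitones up).

B#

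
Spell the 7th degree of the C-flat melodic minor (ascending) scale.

Bb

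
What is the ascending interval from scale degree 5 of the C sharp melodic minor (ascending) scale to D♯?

Scale degree 5 of C# melodic minor (ascending) is G#.
G# up to D#: letters G→D make it a fifth; 7 semitones makes it perfect.

perfect fifth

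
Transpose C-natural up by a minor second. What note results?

Db

A second above C lands on the letter D.
A minor second spans 1 semitone, so C moves to pitch class 1. On the letter D that is Db.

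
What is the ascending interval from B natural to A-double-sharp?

augmented seventh

Counting letters B–C–D–E–F–G–A gives a seventh.
B→A## = 12 semitones, 1 wider than the major seventh (11), so augmented.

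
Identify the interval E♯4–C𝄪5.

major sixth

Counting letters E–F–G–A–B–C gives a sixth.
E#→C## = 9 semitones, exactly the major sixth.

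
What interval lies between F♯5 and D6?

Counting letters F–G–A–B–C–D gives a sixth.
F#→D = 8 semitones, 1 narrower than the major sixth (9), so minor.

minor sixth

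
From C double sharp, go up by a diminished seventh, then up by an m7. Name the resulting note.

A

A diminished seventh up from C## is B (letter B, 9 semitones up).
A minor seventh up from B is A (letter A, 10 semitones up).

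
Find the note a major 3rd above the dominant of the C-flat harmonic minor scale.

Bb

The dominant of Cb harmonic minor is Gb.
A major third (4 semitones) above Gb lands on the letter B, giving Bb.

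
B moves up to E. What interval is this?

Counting letters B–C–D–E gives a fourth.
B→E = 5 semitones, exactly the perfect fourth.

perfect fourth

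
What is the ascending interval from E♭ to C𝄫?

The letter names run E→C, a span of 5 letter steps, so the interval is some kind of sixth.
Eb to Cbb is 7 semitones. A major sixth is 9, so 7 makes it diminished.

diminished sixth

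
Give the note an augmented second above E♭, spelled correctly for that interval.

F#

E up a major second is F#, so the target letter is F.
From Eb, an augmented second is 3 semitones up: F#.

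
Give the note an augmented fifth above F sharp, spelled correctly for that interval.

C##

F up a perfect fifth is C, so the target letter is C.
From F#, an augmented fifth is 8 semitones up: C##.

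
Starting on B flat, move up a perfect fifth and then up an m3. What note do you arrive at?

A perfect fifth up from Bb is F (letter F, 7 semitones up).
A minor third up from F is Ab (letter A, 3 semitones up).

Ab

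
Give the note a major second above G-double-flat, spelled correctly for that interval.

A second above G lands on the letter A.
A major second spans 2 semitones, so Gbb moves to pitch class 7. On the letter A that is Abb.

Abb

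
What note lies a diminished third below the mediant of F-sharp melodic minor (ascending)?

The mediant of F# melodic minor (ascending) is A.
A diminished third (2 semitones) below A lands on the letter F, giving F##.

F##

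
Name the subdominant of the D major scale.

G

Degree 4 takes the letter 3 steps above D, which is G.
In major, degree 4 sits 5 semitones above the tonic. D + 5 semitones is pitch class 7, spelled on G as G.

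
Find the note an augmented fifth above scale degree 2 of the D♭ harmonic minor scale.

Scale degree 2 of Db harmonic minor is Eb.
An augmented fifth (8 semitones) above Eb lands on the letter B, giving B.

B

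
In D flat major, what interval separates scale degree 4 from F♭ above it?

Scale degree 4 of Db major is Gb.
Gb up to Fb: letters G→F make it a seventh; 10 semitones makes it minor.

minor seventh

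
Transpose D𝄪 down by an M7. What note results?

E#

A seventh below D lands on the letter E.
A major seventh spans 11 semitones, so D## moves to pitch class 5. On the letter E that is E#.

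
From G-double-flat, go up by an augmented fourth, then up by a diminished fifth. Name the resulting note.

An augmented fourth up from Gbb is Cb (letter C, 6 semitones up).
A diminished fifth up from Cb is Gbb (letter G, 6 semitones up).

Gbb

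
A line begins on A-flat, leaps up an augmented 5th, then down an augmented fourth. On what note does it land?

Bb

An augmented fifth up from Ab is E (letter E, 8 semitones up).
An augmented fourth down from E is Bb (letter B, 6 semitones down).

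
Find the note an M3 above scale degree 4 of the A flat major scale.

Scale degree 4 of Ab major is Db.
A major third (4 semitones) above Db lands on the letter F, giving F.

F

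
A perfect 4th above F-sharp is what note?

B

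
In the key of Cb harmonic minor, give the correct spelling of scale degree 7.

Degree 7 takes the letter 6 steps above C, which is B.
In harmonic minor, degree 7 sits 11 semitones above the tonic. Cb + 11 semitones is pitch class 10, spelled on B as Bb.

Bb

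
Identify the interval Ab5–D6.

Counting letters A–B–C–D gives a fourth.
Ab→D = 6 semitones, 1 wider than the perfect fourth (5), so augmented.

augmented fourth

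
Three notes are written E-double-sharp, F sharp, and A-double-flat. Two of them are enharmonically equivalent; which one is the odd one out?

Abb

In 12-tone equal temperament, enharmonic equivalents share a pitch class. E## is pitch class 6; F# is pitch class 6; Abb is pitch class 7.
E## and F# share pitch class 6, while Abb is pitch class 7.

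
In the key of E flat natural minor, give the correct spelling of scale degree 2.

F

Degree 2 takes the letter 1 step above E, which is F.
In natural minor, degree 2 sits 2 semitones above the tonic. Eb + 2 semitones is pitch class 5, spelled on F as F.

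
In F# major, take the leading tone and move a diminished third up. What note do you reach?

G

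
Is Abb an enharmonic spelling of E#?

Abb is pitch class 7; E# is pitch class 5.
The pitch classes differ (7 vs. 5), so they are not enharmonic equivalents.

No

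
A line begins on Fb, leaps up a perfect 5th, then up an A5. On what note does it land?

A perfect fifth up from Fb is Cb (letter C, 7 semitones up).
An augmented fifth up from Cb is G (letter G, 8 semitones up).

G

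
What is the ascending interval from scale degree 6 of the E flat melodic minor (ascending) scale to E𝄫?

diminished third

Scale degree 6 of Eb melodic minor (ascending) is C.
C up to Ebb: letters C→E make it a third; 2 semitones makes it diminished.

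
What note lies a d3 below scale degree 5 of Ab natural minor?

Scale degree 5 of Ab natural minor is Eb.
A diminished third (2 semitones) below Eb lands on the letter C, giving C#.

C#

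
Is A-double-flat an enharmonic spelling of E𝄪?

Two spellings are enharmonically equivalent only if they share a pitch class.
Here Abb → 7, E## → 6; 6 ≠ 7, so they are not.

No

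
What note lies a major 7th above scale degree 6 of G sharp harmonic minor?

Scale degree 6 of G# harmonic minor is E.
A major seventh (11 semitones) above E lands on the letter D, giving D#.

D#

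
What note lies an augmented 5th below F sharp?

Bb

A fifth below F lands on the letter B.
An augmented fifth spans 8 semitones, so F# moves to pitch class 10. On the letter B that is Bb.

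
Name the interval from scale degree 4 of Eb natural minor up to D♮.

augmented fourth

Scale degree 4 of Eb natural minor is Ab.
Ab up to D: letters A→D make it a fourth; 6 semitones makes it augmented.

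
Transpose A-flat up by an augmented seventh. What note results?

G#

A up a major seventh is G#, so the target letter is G.
From Ab, an augmented seventh is 12 semitones up: G#.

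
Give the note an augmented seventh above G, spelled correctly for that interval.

G up a major seventh is F#, so the target letter is F.
From G, an augmented seventh is 12 semitones up: F##.

F##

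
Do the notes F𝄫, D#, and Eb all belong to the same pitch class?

Fbb is pitch class 3; D# is pitch class 3; Eb is pitch class 3.
All spellings map to pitch class 3, so they are enharmonically equivalent.

Yes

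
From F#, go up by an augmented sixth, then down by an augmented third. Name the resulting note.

An augmented sixth up from F# is D## (letter D, 10 semitones up).
An augmented third down from D## is B (letter B, 5 semitones down).

B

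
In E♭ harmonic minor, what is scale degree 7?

D

The Eb harmonic minor scale runs Eb F Gb Ab Bb Cb D.
Degree 7 is D.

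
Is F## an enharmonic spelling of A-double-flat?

F## is pitch class 7; Abb is pitch class 7.
All spellings map to pitch class 7, so they are enharmonically equivalent.

Yes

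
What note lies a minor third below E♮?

C#

E down a major third is C, so the target letter is C.
From E, a minor third is 3 semitones down: C#.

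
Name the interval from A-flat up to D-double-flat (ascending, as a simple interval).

diminished fourth

The letter names run A→D, a span of 3 letter steps, so the interval is some kind of fourth.
Ab to Dbb is 4 semitones. A perfect fourth is 5, so 4 makes it diminished.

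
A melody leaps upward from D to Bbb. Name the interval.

diminished sixth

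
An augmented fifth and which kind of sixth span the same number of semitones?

minor

An augmented fifth spans 8 semitones.
A sixth spanning 8 semitones is minor (the major sixth is 9).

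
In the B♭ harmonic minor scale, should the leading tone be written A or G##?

A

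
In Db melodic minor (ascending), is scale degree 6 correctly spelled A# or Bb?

Each scale degree takes a distinct letter name. Degree 6 of a scale on D must use the letter B.
Bb and A# are enharmonically the same pitch, but only Bb uses the letter B, so it is the correct spelling here.

Bb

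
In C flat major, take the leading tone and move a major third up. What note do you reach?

D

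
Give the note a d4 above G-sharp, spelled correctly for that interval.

G up a perfect fourth is C, so the target letter is C.
From G#, a diminished fourth is 4 semitones up: C.

C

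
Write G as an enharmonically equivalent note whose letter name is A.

Plain A sits 2 semitones above G, so on the letter A the same pitch needs a double flat: Abb.

Abb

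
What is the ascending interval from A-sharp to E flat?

doubly diminished fifth

Counting letters A–B–C–D–E gives a fifth.
A#→Eb = 5 semitones, 2 narrower than the perfect fifth (7), so doubly diminished.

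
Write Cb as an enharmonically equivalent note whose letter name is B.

B

Cb is pitch class 11. The letter B alone is pitch class 11.
Pitch class 11 on B needs no accidental: B.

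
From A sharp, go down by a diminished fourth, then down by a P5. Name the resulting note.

A diminished fourth down from A# is E## (letter E, 4 semitones down).
A perfect fifth down from E## is A## (letter A, 7 semitones down).

A##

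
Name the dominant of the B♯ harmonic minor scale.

F##

The B# harmonic minor scale runs B# C## D# E# F## G# A##.
Degree 5 is F##.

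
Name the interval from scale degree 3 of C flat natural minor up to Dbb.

Scale degree 3 of Cb natural minor is Ebb.
Ebb up to Dbb: letters E→D make it a seventh; 10 semitones makes it minor.

minor seventh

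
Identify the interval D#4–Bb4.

diminished sixth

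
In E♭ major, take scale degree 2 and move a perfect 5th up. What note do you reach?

Scale degree 2 of Eb major is F.
A perfect fifth (7 semitones) above F lands on the letter C, giving C.

C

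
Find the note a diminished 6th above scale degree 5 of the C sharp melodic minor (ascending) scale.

Scale degree 5 of C# melodic minor (ascending) is G#.
A diminished sixth (7 semitones) above G# lands on the letter E, giving Eb.

Eb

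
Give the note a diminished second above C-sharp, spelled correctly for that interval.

C up a major second is D, so the target letter is D.
From C#, a diminished second is 0 semitones up: Db.

Db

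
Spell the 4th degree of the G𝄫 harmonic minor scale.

Degree 4 takes the letter 3 steps above G, which is C.
In harmonic minor, degree 4 sits 5 semitones above the tonic. Gbb + 5 semitones is pitch class 10, spelled on C as Cbb.

Cbb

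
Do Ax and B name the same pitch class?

Yes

A## = pitch class 11 and B = pitch class 11 — the same pitch class, so they are enharmonic equivalents.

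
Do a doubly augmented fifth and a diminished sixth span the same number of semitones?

No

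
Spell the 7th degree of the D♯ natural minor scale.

C#

Degree 7 takes the letter 6 steps above D, which is C.
In natural minor, degree 7 sits 10 semitones above the tonic. D# + 10 semitones is pitch class 1, spelled on C as C#.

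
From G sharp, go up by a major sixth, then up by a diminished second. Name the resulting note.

F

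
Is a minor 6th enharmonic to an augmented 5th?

Yes

A minor sixth spans 8 semitones; an augmented fifth spans 8.
They are enharmonically equivalent.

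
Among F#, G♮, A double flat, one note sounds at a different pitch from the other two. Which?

In 12-tone equal temperament, enharmonic equivalents share a pitch class. F# is pitch class 6; G is pitch class 7; Abb is pitch class 7.
G and Abb share pitch class 7, while F# is pitch class 6.

F#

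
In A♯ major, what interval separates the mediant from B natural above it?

The mediant of A# major is C##.
C## up to B: letters C→B make it a seventh; 9 semitones makes it diminished.

diminished seventh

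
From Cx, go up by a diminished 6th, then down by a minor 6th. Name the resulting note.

C#

A diminished sixth up from C## is A (letter A, 7 semitones up).
A minor sixth down from A is C# (letter C, 8 semitones down).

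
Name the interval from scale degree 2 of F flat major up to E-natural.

augmented sixth

Scale degree 2 of Fb major is Gb.
Gb up to E: letters G→E make it a sixth; 10 semitones makes it augmented.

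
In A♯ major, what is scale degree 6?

F##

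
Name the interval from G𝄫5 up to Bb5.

Counting letters G–A–B gives a third.
Gbb→Bb = 5 semitones, 1 wider than the major third (4), so augmented.

augmented third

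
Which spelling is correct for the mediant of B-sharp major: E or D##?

Each scale degree takes a distinct letter name. Degree 3 of a scale on B must use the letter D.
D## and E are enharmonically the same pitch, but only D## uses the letter D, so it is the correct spelling here.

D##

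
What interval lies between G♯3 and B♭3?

diminished third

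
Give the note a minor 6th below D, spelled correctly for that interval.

F#

D down a major sixth is F, so the target letter is F.
From D, a minor sixth is 8 semitones down: F#.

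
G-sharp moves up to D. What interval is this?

diminished fifth

The letter names run G→D, a span of 4 letter steps, so the interval is some kind of fifth.
G# to D is 6 semitones. A perfect fifth is 7, so 6 makes it diminished.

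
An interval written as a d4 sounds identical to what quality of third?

major

A diminished fourth spans 4 semitones.
A third spanning 4 semitones is major (the major third is 4).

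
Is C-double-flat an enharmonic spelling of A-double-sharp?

Cbb is pitch class 10; A## is pitch class 11.
The pitch classes differ (10 vs. 11), so they are not enharmonic equivalents.

No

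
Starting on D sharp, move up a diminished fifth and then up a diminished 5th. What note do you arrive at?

Eb

A diminished fifth up from D# is A (letter A, 6 semitones up).
A diminished fifth up from A is Eb (letter E, 6 semitones up).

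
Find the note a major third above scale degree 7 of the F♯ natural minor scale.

Scale degree 7 of F# natural minor is E.
A major third (4 semitones) above E lands on the letter G, giving G#.

G#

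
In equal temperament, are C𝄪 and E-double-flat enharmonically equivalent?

C## is pitch class 2; Ebb is pitch class 2.
All spellings map to pitch class 2, so they are enharmonically equivalent.

Yes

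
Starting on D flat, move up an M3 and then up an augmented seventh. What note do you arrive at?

A major third up from Db is F (letter F, 4 semitones up).
An augmented seventh up from F is E# (letter E, 12 semitones up).

E#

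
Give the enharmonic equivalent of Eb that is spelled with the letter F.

Fbb

Plain F sits 2 semitones above Eb, so on the letter F the same pitch needs a double flat: Fbb.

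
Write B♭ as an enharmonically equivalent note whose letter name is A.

Plain A sits 1 semitone below Bb, so on the letter A the same pitch needs a sharp: A#.

A#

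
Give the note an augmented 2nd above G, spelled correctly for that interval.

G up a major second is A, so the target letter is A.
From G, an augmented second is 3 semitones up: A#.

A#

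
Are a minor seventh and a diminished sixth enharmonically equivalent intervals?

No

A minor seventh spans 10 semitones; a diminished sixth spans 7.
The spans differ, so they are not enharmonic equivalents.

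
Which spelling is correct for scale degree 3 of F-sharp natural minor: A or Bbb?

A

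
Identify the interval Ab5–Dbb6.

diminished fourth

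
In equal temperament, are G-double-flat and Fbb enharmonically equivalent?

Gbb is pitch class 5; Fbb is pitch class 3.
The pitch classes differ (5 vs. 3), so they are not enharmonic equivalents.

No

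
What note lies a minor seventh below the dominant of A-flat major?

The dominant of Ab major is Eb.
A minor seventh (10 semitones) below Eb lands on the letter F, giving F.

F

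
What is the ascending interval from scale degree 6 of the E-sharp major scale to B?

diminished seventh

Scale degree 6 of E# major is C##.
C## up to B: letters C→B make it a seventh; 9 semitones makes it diminished.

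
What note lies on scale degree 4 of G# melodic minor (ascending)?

C#

Degree 4 takes the letter 3 steps above G, which is C.
In melodic minor (ascending), degree 4 sits 5 semitones above the tonic. G# + 5 semitones is pitch class 1, spelled on C as C#.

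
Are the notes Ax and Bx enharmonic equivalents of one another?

No

Two spellings are enharmonically equivalent only if they share a pitch class.
Here A## → 11, B## → 1; 1 ≠ 11, so they are not.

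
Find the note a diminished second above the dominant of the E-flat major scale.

The dominant of Eb major is Bb.
A diminished second (0 semitones) above Bb lands on the letter C, giving Cbb.

Cbb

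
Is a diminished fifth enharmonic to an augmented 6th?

No

A diminished fifth spans 6 semitones; an augmented sixth spans 10.
The spans differ, so they are not enharmonic equivalents.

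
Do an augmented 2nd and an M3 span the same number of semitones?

No

An augmented second spans 3 semitones; a major third spans 4.
The spans differ, so they are not enharmonic equivalents.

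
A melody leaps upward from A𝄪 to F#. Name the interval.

diminished sixth

Counting letters A–B–C–D–E–F gives a sixth.
A##→F# = 7 semitones, 2 narrower than the major sixth (9), so diminished.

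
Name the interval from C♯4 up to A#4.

major sixth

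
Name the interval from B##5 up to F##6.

Counting letters B–C–D–E–F gives a fifth.
B##→F## = 6 semitones, 1 narrower than the perfect fifth (7), so diminished.

diminished fifth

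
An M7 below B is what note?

A seventh below B lands on the letter C.
A major seventh spans 11 semitones, so B moves to pitch class 0. On the letter C that is C.

C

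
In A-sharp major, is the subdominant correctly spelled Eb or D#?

D#

Each scale degree takes a distinct letter name. Degree 4 of a scale on A must use the letter D.
D# and Eb are enharmonically the same pitch, but only D# uses the letter D, so it is the correct spelling here.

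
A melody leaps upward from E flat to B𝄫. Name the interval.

diminished fifth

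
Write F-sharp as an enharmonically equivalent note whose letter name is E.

F# is pitch class 6. The letter E alone is pitch class 4.
To reach pitch class 6 from E requires an offset of +2 semitones, i.e. double sharp: E##.

E##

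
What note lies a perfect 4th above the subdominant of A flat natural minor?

The subdominant of Ab natural minor is Db.
A perfect fourth (5 semitones) above Db lands on the letter G, giving Gb.

Gb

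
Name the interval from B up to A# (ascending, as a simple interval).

major seventh

Counting letters B–C–D–E–F–G–A gives a seventh.
B→A# = 11 semitones, exactly the major seventh.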